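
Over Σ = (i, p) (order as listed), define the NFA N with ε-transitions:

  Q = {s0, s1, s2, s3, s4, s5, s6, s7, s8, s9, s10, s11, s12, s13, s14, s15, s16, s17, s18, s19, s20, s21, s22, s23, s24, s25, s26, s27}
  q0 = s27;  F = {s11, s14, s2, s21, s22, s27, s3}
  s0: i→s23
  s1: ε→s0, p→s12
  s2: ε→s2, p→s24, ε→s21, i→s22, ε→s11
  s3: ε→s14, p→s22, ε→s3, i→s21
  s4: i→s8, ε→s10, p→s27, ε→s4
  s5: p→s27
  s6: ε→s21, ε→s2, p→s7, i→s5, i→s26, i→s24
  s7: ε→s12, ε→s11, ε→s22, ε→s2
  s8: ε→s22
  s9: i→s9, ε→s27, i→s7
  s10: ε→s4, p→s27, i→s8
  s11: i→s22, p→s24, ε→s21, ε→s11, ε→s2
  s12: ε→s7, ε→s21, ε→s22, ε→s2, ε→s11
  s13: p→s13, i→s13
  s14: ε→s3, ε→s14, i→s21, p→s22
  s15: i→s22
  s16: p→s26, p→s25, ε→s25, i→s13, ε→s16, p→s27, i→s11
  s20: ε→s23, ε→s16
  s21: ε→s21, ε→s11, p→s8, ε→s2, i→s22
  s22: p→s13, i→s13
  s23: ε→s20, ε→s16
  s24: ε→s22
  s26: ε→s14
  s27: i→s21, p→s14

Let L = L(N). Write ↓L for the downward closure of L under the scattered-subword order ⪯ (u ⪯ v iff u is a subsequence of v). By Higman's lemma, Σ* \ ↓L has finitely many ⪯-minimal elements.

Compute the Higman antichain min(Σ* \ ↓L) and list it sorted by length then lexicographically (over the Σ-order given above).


Antichain: [iii, iip, ipi, ipp, ppi, ppp].

|Q|=28, |F|=7, |δ|=73 (38 ε).
min D↑ (5 st, q0=0, F={4}): 0:i→1,p→2 1:i→3,p→3 2:i→1,p→3 3:i→4,p→4 4:i→4,p→4.
'iii': |S_i|=[10, 7, 2, 1] end={s13} ∉↓L; 3/3 single-dels accept.
'iip': N↓-sim [10, 7, 2, 1] end={s13} ∉↓L; 3/3 del acc.
'ipi': |S_i|=[10, 7, 4, 1] end={s13} ∉↓L; 3/3 deletions ∈↓L.
'ipp': N↓-sim [10, 7, 4, 1] end={s13} ∉↓L; 3/3 del acc.
'ppi': N↓-sim [10, 9, 4, 1] end={s13} — reject; 3/3 del acc.
'ppp': N↓-sim [10, 9, 4, 1] end={s13} ∉↓L; 3/3 single-dels accept.
6 minimals (antichain).


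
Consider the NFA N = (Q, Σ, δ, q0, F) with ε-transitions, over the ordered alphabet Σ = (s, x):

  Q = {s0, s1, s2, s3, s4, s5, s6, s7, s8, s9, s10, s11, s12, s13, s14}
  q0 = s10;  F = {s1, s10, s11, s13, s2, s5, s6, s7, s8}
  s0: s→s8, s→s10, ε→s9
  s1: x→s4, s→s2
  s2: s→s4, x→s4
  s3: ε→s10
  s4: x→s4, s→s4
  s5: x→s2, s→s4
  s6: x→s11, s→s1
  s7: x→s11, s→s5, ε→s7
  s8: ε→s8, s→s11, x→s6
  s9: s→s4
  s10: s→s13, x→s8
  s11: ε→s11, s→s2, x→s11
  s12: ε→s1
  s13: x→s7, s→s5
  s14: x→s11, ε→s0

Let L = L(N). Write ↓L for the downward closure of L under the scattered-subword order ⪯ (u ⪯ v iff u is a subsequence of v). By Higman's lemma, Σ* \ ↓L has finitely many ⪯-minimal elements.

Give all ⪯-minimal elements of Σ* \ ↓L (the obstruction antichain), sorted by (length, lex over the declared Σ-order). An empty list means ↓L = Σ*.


|Q|=15, |F|=9, |δ|=31 (7 ε).
min D↑ (10 st, q0=0, F={7}): 0:s→1,x→2 1:s→3,x→4 2:s→5,x→6 3:s→7,x→8 4:s→3,x→5 5:s→8,x→5 6:s→9,x→5 7:s→7,x→7 8:s→7,x→7 9:s→8,x→7 (ε-aug+det+¬).
'sss': |S_i|=[10, 7, 3, 1] end={s4} — reject; 3/3 single-dels accept.
'ssxx': N↓-sim [10, 7, 3, 2, 1] end={s4} ∉↓L; 4/4 del acc.
'xssx': |S_i|=[10, 8, 5, 2, 1] end={s4} rej; 4/4 del acc.
'xxsx': run [10, 8, 5, 3, 1] end={s4} — reject; 4/4 deletions ∈↓L.
'xxxss': run [10, 8, 5, 3, 2, 1] end={s4} ∉↓L; 5/5 single-dels accept.
5 minimals (antichain).

min(Σ*\↓L) = [sss, ssxx, xssx, xxsx, xxxss].


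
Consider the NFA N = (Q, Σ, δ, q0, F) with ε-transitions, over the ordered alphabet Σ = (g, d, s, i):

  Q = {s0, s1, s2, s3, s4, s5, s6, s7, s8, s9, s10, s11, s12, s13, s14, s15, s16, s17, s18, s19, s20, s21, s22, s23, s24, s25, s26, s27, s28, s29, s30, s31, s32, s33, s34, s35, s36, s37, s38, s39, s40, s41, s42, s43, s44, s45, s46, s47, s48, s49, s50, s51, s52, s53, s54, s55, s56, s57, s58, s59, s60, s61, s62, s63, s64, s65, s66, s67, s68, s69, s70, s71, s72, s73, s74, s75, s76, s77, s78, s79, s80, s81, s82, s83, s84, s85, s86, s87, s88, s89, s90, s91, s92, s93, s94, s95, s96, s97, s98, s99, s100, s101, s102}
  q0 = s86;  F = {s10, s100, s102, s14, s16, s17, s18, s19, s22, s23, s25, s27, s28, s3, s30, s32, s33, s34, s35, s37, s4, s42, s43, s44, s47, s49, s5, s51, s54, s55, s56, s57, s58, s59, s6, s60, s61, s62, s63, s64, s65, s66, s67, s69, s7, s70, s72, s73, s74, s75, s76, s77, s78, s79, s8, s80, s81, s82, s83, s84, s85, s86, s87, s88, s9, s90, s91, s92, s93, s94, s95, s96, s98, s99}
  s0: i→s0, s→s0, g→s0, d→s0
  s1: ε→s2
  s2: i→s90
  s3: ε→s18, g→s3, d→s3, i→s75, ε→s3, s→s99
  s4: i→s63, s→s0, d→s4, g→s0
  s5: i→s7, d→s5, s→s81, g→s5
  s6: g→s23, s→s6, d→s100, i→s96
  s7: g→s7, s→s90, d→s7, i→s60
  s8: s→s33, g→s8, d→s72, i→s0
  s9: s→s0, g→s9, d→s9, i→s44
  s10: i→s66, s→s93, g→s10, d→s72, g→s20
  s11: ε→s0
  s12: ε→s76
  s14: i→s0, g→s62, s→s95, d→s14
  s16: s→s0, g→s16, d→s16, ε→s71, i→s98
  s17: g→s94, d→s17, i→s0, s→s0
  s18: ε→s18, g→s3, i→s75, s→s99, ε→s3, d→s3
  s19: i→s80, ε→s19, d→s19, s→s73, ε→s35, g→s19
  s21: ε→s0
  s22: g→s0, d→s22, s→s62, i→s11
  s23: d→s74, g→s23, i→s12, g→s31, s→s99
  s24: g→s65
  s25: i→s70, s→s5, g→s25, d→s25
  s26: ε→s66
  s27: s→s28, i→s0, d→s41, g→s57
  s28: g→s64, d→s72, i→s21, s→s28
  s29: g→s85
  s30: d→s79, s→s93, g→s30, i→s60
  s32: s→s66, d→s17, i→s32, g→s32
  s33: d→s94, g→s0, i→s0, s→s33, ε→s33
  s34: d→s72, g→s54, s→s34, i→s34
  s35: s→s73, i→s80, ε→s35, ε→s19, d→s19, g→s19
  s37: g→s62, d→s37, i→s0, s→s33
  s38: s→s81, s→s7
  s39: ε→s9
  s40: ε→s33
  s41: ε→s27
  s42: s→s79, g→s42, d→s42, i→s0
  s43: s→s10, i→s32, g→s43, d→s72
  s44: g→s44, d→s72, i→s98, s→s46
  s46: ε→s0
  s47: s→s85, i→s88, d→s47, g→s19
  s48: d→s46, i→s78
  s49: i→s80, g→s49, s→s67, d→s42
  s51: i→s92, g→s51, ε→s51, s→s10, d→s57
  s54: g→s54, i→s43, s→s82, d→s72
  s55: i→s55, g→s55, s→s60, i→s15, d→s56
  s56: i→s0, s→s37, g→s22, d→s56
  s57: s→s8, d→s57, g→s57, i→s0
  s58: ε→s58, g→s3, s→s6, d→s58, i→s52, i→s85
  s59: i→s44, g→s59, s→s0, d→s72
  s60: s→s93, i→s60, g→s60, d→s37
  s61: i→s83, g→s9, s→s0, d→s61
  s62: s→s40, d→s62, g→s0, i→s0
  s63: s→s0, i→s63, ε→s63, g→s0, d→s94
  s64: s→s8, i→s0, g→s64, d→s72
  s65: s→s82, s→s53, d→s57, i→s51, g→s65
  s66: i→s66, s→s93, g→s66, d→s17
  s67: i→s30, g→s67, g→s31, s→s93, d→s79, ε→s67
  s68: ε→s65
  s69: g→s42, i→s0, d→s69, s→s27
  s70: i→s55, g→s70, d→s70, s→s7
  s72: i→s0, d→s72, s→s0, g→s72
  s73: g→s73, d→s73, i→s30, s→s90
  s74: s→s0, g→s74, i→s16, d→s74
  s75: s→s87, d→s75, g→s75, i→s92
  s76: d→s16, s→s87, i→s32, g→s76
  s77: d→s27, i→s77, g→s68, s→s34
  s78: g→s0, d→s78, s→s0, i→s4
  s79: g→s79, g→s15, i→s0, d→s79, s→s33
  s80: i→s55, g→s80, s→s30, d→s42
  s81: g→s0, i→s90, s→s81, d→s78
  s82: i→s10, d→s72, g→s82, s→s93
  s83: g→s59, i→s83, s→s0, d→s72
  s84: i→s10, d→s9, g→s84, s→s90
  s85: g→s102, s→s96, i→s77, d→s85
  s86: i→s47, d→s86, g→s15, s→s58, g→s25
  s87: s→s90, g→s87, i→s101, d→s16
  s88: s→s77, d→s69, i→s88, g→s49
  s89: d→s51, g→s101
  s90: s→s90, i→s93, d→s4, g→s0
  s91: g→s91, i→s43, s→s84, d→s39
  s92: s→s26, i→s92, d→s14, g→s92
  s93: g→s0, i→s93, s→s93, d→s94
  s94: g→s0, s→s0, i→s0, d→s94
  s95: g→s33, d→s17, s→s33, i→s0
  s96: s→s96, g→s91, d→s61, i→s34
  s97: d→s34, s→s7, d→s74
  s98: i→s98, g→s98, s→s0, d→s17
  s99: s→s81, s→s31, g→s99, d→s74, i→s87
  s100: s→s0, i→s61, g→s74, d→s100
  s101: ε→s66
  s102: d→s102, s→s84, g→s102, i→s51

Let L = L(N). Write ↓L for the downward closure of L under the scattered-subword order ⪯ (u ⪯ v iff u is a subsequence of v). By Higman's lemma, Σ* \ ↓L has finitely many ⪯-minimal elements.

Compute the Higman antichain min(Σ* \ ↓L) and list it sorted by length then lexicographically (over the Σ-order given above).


Antichain: [gssg, ssds, iidi, giidgg].

|Q|=103, |F|=74, |δ|=346 (25 ε).
min D↑ (73 st, q0=0, F={25}): 0:g→1,d→0,s→2,i→3 1:g→1,d→1,s→4,i→5 2:g→6,d→2,s→7,i→8 3:g→9,d→3,s→8,i→10 4:g→4,d→4,s→11,i→12 5:g→5,d→5,s→12,i→13 6:g→6,d→6,s→14,i→15 7:g→16,d→17,s→7,i→18 8:g→19,d→8,s→18,i→20 9:g→9,d→9,s→21,i→22 10:g→23,d→24,s→20,i→10 11:g→25,d→26,s→11,i→27 12:g→12,d→12,s→27,i→28 13:g→13,d→29,s→28,i→13 14:g→14,d→30,s→11,i→31 15:g→15,d→15,s→31,i→32 16:g→16,d→30,s→14,i→33 17:g→30,d→17,s→25,i→34 18:g→35,d→34,s→18,i→36 19:g→19,d→19,s→37,i→38 20:g→39,d→40,s→36,i→20 21:g→21,d→21,s→27,i→41 22:g→22,d→42,s→41,i→13 23:g→23,d→42,s→43,i→22 24:g→42,d→24,s→40,i→25 25:g→25,d→25,s→25,i→25 26:g→25,d→26,s→25,i→44 27:g→25,d→44,s→27,i→45 28:g→28,d→46,s→45,i→28 29:g→47,d→29,s→46,i→25 30:g→30,d→30,s→25,i→48 31:g→31,d→48,s→27,i→49 32:g→32,d→50,s→49,i→32 33:g→33,d→48,s→31,i→51 34:g→52,d→34,s→25,i→53 35:g→35,d→52,s→37,i→54 36:g→55,d→56,s→36,i→36 37:g→37,d→52,s→27,i→57 38:g→38,d→58,s→57,i→32 39:g→39,d→58,s→59,i→38 40:g→58,d→40,s→60,i→25 41:g→41,d→61,s→45,i→28 42:g→42,d→42,s→61,i→25 43:g→43,d→61,s→45,i→41 44:g→25,d→44,s→25,i→62 45:g→25,d→63,s→45,i→45 46:g→64,d→46,s→65,i→25 47:g→25,d→47,s→64,i→25 48:g→48,d→48,s→25,i→66 49:g→49,d→67,s→45,i→49 50:g→64,d→50,s→68,i→25 51:g→51,d→67,s→49,i→51 52:g→52,d→52,s→25,i→69 53:g→70,d→56,s→25,i→53 54:g→54,d→56,s→57,i→51 55:g→55,d→56,s→59,i→54 56:g→56,d→56,s→25,i→25 57:g→57,d→56,s→45,i→49 58:g→58,d→58,s→71,i→25 59:g→59,d→56,s→45,i→57 60:g→72,d→56,s→60,i→25 61:g→61,d→61,s→65,i→25 62:g→25,d→63,s→25,i→62 63:g→25,d→63,s→25,i→25 64:g→25,d→64,s→65,i→25 65:g→25,d→63,s→65,i→25 66:g→66,d→67,s→25,i→66 67:g→63,d→67,s→25,i→25 68:g→65,d→67,s→65,i→25 69:g→69,d→56,s→25,i→66 70:g→70,d→56,s→25,i→69 71:g→71,d→56,s→65,i→25 72:g→72,d→56,s→71,i→25 [Hopcroft].
'gssg': |S_i|=[91, 73, 42, 12, 1] end={s0} — reject; 4/4 single-dels accept.
'ssds': N↓-sim [91, 76, 50, 19, 2] end={s0,s46} ∉↓L; 4/4 del acc.
'iidi': N↓-sim [91, 78, 55, 24, 3] end={s0,s11,s21} — reject; 4/4 deletions ∈↓L.
'giidgg': run [91, 73, 46, 23, 12, 7, 1] end={s0} — reject; 6/6 deletions ∈↓L.
4 words, ⪯-incomp.


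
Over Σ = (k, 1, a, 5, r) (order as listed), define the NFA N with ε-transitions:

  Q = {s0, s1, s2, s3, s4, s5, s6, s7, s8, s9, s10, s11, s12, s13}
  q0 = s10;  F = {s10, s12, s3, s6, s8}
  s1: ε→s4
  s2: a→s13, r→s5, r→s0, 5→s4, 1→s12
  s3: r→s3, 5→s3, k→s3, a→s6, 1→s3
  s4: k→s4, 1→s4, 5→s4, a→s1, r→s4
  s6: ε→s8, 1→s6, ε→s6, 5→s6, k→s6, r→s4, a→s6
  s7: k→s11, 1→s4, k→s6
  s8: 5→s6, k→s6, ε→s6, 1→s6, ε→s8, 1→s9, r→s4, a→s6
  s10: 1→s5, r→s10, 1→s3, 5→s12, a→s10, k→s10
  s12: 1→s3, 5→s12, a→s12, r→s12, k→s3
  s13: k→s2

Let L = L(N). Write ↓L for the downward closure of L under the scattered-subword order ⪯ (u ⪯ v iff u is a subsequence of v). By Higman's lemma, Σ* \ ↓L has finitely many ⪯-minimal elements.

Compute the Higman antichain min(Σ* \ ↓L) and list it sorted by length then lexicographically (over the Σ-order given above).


A = [1ar, 5kar].

|Q|=14, |F|=5, |δ|=46 (5 ε).
min D↑ (5 st, q0=0, F={4}): 0:k→0,1→1,a→0,5→2,r→0 1:k→1,1→1,a→3,5→1,r→1 2:k→1,1→1,a→2,5→2,r→2 3:k→3,1→3,a→3,5→3,r→4 4:k→4,1→4,a→4,5→4,r→4 (ε-aug+det+¬).
'1ar': |S_i|=[9, 7, 5, 2] end={s1,s4} — reject; 3/3 del acc.
'5kar': |S_i|=[9, 7, 6, 5, 2] end={s1,s4} rej; 4/4 deletions ∈↓L.
2 words, ⪯-incomp.


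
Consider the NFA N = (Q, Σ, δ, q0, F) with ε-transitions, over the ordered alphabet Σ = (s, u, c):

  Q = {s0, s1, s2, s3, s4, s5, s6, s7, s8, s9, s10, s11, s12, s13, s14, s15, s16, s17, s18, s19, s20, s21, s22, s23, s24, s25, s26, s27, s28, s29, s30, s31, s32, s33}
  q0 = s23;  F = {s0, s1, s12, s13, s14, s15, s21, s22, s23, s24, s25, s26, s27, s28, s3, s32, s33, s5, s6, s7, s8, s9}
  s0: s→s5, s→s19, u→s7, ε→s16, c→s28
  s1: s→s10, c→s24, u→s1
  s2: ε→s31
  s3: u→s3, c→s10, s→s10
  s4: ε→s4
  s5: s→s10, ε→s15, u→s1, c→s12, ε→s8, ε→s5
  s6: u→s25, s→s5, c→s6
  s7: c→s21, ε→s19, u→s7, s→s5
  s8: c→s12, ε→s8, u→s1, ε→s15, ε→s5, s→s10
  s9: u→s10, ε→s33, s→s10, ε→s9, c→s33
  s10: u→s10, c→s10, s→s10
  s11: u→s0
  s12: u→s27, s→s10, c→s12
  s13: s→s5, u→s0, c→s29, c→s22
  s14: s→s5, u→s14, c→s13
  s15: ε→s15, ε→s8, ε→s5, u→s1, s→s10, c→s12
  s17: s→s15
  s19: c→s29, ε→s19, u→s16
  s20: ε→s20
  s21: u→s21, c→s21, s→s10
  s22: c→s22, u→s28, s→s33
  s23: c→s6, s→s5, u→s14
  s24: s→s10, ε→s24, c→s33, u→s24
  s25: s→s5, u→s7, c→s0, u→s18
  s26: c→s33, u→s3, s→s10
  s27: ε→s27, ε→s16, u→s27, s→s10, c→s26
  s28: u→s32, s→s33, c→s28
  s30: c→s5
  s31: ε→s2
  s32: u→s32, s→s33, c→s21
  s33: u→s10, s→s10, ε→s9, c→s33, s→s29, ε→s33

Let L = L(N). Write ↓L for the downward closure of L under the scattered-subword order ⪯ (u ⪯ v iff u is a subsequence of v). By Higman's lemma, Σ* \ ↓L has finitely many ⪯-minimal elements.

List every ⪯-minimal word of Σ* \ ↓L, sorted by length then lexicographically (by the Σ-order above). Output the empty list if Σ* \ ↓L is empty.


Antichain: [ss, succu, uccsu, cuucs, scucuc].

|Q|=34, |F|=22, |δ|=101 (23 ε).
min D↑ (20 st, q0=0, F={4}): 0:s→1,u→2,c→3 1:s→4,u→5,c→6 2:s→1,u→2,c→7 3:s→1,u→8,c→3 4:s→4,u→4,c→4 5:s→4,u→5,c→9 6:s→4,u→10,c→6 7:s→1,u→11,c→12 8:s→1,u→13,c→11 9:s→4,u→9,c→14 10:s→4,u→10,c→15 11:s→1,u→13,c→16 12:s→14,u→16,c→12 13:s→1,u→13,c→17 14:s→4,u→4,c→14 15:s→4,u→18,c→14 16:s→14,u→19,c→16 17:s→4,u→17,c→17 18:s→4,u→18,c→4 19:s→14,u→19,c→17.
'ss': |S_i|=[27, 15, 2] end={s10,s29} — reject; 2/2 single-dels accept.
'succu': run [27, 15, 10, 7, 4, 1] end={s10} — reject; 5/5 single-dels accept.
'uccsu': N↓-sim [27, 25, 22, 14, 4, 1] end={s10} — reject; 5/5 del acc.
'cuucs': N↓-sim [27, 25, 22, 19, 11, 2] end={s10,s29} rej; 5/5 del acc.
'scucuc': |S_i|=[27, 15, 10, 9, 6, 2, 1] end={s10} ∉↓L; 6/6 single-dels accept.
5 obstructions.


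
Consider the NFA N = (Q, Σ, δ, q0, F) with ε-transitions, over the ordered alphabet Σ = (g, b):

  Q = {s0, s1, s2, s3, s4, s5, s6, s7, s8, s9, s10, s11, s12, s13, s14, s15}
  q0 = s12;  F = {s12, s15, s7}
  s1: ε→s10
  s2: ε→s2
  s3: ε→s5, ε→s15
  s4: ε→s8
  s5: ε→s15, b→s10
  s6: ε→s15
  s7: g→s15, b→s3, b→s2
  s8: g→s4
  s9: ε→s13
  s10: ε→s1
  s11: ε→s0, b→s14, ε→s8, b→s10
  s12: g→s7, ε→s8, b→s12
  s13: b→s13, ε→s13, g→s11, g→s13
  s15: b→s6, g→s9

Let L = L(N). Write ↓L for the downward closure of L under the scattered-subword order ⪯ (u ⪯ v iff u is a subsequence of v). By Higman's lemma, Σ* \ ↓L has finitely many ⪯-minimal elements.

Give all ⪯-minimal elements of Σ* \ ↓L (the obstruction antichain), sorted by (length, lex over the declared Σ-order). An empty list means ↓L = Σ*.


|Q|=16, |F|=3, |δ|=27 (13 ε).
min D↑ (4 st, q0=0, F={3}): 0:g→1,b→0 1:g→2,b→2 2:g→3,b→2 3:g→3,b→3.
'ggg': |S_i|=[16, 15, 11, 9] end={s0,s1,s10,s11,s13,s14,s4,s8,s9} rej; 3/3 del acc.
'gbg': run [16, 15, 14, 9] end={s0,s1,s10,s11,s13,s14,s4,s8,s9} ∉↓L; 3/3 deletions ∈↓L.
2 obstructions.

min(Σ*\↓L) = [ggg, gbg].


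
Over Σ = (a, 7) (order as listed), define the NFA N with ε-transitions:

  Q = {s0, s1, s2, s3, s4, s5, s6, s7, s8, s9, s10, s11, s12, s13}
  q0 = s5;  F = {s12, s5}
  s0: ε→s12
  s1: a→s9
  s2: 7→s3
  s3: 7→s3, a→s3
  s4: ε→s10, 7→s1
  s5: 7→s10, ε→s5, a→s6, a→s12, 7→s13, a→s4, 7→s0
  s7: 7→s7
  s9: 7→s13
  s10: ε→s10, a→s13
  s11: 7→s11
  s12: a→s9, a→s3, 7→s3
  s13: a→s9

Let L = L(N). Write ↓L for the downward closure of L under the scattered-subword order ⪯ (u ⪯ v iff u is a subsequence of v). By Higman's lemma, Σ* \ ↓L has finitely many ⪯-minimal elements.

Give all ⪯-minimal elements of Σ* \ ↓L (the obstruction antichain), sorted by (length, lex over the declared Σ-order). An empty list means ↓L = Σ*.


min(Σ*\↓L) = [aa, a7, 7a, 77].

|Q|=14, |F|=2, |δ|=23 (4 ε).
min D↑ (3 st, q0=0, F={2}): 0:a→1,7→1 1:a→2,7→2 2:a→2,7→2 (ε-aug+det+¬).
'aa': N↓-sim [10, 8, 3] end={s13,s3,s9} rej; 2/2 del acc.
'a7': N↓-sim [10, 8, 4] end={s1,s13,s3,s9} rej; 2/2 single-dels accept.
'7a': |S_i|=[10, 7, 3] end={s13,s3,s9} ∉↓L; 2/2 del acc.
'77': |S_i|=[10, 7, 3] end={s13,s3,s9} ∉↓L; 2/2 single-dels accept.
4 obstructions.


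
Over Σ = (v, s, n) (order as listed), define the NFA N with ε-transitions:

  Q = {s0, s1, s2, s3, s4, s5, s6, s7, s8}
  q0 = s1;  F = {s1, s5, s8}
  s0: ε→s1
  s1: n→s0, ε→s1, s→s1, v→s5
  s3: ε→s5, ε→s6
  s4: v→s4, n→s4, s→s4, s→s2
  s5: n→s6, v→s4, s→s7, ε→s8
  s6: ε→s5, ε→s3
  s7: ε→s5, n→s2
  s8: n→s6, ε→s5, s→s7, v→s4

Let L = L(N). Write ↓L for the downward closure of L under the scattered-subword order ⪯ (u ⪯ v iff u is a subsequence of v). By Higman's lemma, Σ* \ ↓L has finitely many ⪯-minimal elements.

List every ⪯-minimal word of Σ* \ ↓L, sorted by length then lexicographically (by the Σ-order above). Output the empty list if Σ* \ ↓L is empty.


A = [vv].

|Q|=9, |F|=3, |δ|=23 (9 ε).
min D↑ (3 st, q0=0, F={2}): 0:v→1,s→0,n→0 1:v→2,s→1,n→1 2:v→2,s→2,n→2.
'vv': N↓-sim [9, 7, 2] end={s2,s4} rej; 2/2 single-dels accept.
1 obstructions.


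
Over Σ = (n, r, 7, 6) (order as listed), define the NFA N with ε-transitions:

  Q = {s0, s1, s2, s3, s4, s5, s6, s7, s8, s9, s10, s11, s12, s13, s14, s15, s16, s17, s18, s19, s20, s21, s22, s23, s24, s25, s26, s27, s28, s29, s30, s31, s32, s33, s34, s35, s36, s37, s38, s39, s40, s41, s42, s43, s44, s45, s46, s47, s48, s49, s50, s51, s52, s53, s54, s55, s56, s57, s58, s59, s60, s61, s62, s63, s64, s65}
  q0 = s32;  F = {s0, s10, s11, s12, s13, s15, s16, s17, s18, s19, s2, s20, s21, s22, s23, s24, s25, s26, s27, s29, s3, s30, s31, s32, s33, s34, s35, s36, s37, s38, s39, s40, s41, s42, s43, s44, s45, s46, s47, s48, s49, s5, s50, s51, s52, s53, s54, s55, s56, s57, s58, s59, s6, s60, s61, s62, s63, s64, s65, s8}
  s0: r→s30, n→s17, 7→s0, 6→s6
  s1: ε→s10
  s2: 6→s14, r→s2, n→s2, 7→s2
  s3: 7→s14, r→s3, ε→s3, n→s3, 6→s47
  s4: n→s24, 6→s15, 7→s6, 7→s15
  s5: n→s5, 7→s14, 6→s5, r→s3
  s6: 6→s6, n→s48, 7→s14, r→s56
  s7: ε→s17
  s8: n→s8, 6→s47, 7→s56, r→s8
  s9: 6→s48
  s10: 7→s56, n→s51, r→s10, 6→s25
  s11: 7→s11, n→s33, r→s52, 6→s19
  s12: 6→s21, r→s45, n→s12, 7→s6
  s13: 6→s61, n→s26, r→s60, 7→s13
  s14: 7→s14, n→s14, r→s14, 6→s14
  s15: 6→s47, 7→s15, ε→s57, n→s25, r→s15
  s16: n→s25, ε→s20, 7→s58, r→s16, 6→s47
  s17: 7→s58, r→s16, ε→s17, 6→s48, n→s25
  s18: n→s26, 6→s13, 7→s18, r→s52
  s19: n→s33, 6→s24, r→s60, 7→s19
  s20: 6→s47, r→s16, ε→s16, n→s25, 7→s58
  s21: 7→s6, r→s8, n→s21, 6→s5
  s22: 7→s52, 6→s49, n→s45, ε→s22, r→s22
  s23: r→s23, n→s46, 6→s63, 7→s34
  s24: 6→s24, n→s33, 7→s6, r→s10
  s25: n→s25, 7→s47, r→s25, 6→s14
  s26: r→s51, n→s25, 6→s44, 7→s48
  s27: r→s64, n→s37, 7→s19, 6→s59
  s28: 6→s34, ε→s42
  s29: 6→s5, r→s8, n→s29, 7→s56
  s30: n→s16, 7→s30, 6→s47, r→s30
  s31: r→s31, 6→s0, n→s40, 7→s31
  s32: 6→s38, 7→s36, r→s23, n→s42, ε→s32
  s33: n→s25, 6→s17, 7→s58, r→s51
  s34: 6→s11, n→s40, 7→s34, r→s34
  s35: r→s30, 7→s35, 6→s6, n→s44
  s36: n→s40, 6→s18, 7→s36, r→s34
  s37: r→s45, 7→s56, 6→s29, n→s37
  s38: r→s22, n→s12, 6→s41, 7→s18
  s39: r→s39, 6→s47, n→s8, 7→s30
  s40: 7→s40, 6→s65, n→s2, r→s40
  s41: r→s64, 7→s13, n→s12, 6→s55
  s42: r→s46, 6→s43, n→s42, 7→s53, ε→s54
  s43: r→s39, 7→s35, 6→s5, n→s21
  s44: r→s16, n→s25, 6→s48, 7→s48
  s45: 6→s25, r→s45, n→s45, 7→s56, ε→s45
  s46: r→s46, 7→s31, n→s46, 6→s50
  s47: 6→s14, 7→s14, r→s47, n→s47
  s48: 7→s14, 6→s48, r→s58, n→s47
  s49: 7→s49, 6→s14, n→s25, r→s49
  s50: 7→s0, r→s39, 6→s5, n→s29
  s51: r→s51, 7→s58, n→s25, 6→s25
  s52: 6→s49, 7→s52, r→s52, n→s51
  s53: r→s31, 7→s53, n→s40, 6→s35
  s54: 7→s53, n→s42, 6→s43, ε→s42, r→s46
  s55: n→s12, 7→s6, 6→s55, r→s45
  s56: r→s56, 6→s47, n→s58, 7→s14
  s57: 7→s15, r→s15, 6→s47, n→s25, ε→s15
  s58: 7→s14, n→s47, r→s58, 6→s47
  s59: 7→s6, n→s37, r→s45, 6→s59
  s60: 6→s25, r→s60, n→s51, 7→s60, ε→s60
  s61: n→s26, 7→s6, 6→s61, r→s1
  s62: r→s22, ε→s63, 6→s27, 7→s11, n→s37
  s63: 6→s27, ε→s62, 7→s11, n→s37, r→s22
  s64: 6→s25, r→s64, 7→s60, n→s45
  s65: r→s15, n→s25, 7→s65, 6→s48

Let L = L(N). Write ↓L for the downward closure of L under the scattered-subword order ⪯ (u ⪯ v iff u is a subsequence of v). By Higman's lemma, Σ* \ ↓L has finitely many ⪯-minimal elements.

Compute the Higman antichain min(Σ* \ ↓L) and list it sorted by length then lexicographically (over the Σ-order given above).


min(Σ*\↓L) = [n667, 7nn6, 6n77, 6r66, 66677, r6n766].

|Q|=66, |F|=60, |δ|=267 (17 ε).
min D↑ (57 st, q0=0, F={41}): 0:n→1,r→2,7→3,6→4 1:n→1,r→5,7→6,6→7 2:n→5,r→2,7→8,6→9 3:n→10,r→8,7→3,6→11 4:n→12,r→13,7→11,6→14 5:n→5,r→5,7→15,6→16 6:n→10,r→15,7→6,6→17 7:n→18,r→19,7→17,6→20 8:n→10,r→8,7→8,6→21 9:n→22,r→13,7→21,6→23 10:n→24,r→10,7→10,6→25 11:n→26,r→27,7→11,6→28 12:n→12,r→29,7→30,6→18 13:n→29,r→13,7→27,6→31 14:n→12,r→32,7→28,6→33 15:n→10,r→15,7→15,6→34 16:n→35,r→19,7→34,6→20 17:n→36,r→37,7→17,6→30 18:n→18,r→38,7→30,6→20 19:n→38,r→19,7→37,6→39 20:n→20,r→40,7→41,6→20 21:n→42,r→27,7→21,6→43 22:n→22,r→29,7→44,6→35 23:n→22,r→32,7→43,6→45 24:n→24,r→24,7→24,6→41 25:n→46,r→47,7→25,6→48 26:n→46,r→49,7→48,6→36 27:n→49,r→27,7→27,6→31 28:n→26,r→50,7→28,6→51 29:n→29,r→29,7→44,6→46 30:n→48,r→44,7→41,6→30 31:n→46,r→31,7→31,6→41 32:n→29,r→32,7→50,6→46 33:n→12,r→29,7→30,6→33 34:n→52,r→37,7→34,6→30 35:n→35,r→38,7→44,6→20 36:n→46,r→53,7→48,6→48 37:n→53,r→37,7→37,6→39 38:n→38,r→38,7→44,6→39 39:n→39,r→39,7→41,6→41 40:n→40,r→40,7→41,6→39 41:n→41,r→41,7→41,6→41 42:n→46,r→49,7→54,6→52 43:n→42,r→50,7→43,6→55 44:n→54,r→44,7→41,6→39 45:n→22,r→29,7→30,6→45 46:n→46,r→46,7→39,6→41 47:n→46,r→47,7→47,6→39 48:n→39,r→54,7→41,6→48 49:n→46,r→49,7→54,6→46 50:n→49,r→50,7→50,6→46 51:n→26,r→56,7→30,6→51 52:n→46,r→53,7→54,6→48 53:n→46,r→53,7→54,6→39 54:n→39,r→54,7→41,6→39 55:n→42,r→56,7→30,6→55 56:n→49,r→56,7→44,6→46 (ε-aug+det+¬).
'n667': run [62, 38, 25, 8, 1] end={s14} — reject; 4/4 del acc.
'7nn6': N↓-sim [62, 37, 17, 4, 1] end={s14} rej; 4/4 single-dels accept.
'6n77': |S_i|=[62, 51, 22, 6, 1] end={s14} — reject; 4/4 single-dels accept.
'6r66': N↓-sim [62, 51, 22, 4, 1] end={s14} — reject; 4/4 single-dels accept.
'66677': |S_i|=[62, 51, 35, 28, 6, 1] end={s14} ∉↓L; 5/5 single-dels accept.
'r6n766': run [62, 45, 38, 17, 4, 2, 1] end={s14} — reject; 6/6 deletions ∈↓L.
6 words, ⪯-incomp.


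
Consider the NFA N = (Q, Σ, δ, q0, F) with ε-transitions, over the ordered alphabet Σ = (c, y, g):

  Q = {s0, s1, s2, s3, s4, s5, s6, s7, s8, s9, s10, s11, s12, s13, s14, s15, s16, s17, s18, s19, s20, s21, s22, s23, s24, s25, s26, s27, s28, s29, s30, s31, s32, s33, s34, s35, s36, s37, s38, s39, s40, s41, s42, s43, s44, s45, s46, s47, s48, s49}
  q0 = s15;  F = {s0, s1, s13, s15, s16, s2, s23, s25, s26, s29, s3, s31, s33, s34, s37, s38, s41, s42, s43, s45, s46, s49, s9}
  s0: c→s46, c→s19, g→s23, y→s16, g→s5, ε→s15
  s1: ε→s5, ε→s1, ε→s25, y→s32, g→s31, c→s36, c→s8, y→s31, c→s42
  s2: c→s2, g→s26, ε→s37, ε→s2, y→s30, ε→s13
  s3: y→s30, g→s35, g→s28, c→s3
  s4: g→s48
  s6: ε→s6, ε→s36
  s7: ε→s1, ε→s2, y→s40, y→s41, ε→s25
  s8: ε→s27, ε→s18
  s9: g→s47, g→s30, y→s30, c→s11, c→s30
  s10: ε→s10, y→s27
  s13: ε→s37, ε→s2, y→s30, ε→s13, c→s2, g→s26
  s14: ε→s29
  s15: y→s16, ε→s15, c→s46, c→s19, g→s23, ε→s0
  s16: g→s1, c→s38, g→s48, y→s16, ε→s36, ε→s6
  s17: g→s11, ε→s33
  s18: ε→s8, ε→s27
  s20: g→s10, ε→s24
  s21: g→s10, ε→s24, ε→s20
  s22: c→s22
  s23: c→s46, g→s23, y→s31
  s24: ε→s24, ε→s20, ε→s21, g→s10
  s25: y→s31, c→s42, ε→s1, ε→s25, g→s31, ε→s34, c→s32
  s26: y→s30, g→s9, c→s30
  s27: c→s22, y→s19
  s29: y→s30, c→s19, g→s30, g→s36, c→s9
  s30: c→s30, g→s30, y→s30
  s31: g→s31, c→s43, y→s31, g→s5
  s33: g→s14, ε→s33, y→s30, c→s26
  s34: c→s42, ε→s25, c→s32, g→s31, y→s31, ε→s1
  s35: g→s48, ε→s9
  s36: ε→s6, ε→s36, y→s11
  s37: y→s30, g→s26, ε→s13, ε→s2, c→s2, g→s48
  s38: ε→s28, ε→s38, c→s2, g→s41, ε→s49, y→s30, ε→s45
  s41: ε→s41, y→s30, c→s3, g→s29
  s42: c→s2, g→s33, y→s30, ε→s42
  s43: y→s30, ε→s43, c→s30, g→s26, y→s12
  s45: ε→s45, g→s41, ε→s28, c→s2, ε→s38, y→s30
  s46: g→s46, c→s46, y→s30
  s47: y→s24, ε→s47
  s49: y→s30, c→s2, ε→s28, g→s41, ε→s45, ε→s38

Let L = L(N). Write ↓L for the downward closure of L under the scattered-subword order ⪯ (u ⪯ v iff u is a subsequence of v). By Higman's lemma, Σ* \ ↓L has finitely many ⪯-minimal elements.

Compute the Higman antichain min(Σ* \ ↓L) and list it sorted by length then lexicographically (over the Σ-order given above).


min(Σ*\↓L) = [cy, gycc, yccgc, ycggg, yggcc].

|Q|=50, |F|=23, |δ|=160 (57 ε).
min D↑ (17 st, q0=0, F={4}): 0:c→1,y→2,g→3 1:c→1,y→4,g→1 2:c→5,y→2,g→6 3:c→1,y→7,g→3 4:c→4,y→4,g→4 5:c→8,y→4,g→9 6:c→10,y→7,g→7 7:c→11,y→7,g→7 8:c→8,y→4,g→12 9:c→13,y→4,g→14 10:c→8,y→4,g→15 11:c→4,y→4,g→12 12:c→4,y→4,g→16 13:c→13,y→4,g→16 14:c→16,y→4,g→4 15:c→12,y→4,g→14 16:c→4,y→4,g→4.
'cy': N↓-sim [44, 35, 10] end={s10,s11,s12,s19,s20,s21,s22,s24,s27,s30} ∉↓L; 2/2 del acc.
'gycc': N↓-sim [44, 38, 17, 14, 3] end={s11,s22,s30} rej; 4/4 single-dels accept.
'yccgc': |S_i|=[44, 40, 34, 19, 15, 3] end={s11,s22,s30} ∉↓L; 5/5 del acc.
'ycggg': |S_i|=[44, 40, 34, 22, 18, 13] end={s10,s11,s19,s20,s21,s22,s24,s27,s30,s36,s47,s48,…} — reject; 5/5 deletions ∈↓L.
'yggcc': run [44, 40, 36, 24, 14, 3] end={s11,s22,s30} ∉↓L; 5/5 del acc.
5 words, ⪯-incomp.


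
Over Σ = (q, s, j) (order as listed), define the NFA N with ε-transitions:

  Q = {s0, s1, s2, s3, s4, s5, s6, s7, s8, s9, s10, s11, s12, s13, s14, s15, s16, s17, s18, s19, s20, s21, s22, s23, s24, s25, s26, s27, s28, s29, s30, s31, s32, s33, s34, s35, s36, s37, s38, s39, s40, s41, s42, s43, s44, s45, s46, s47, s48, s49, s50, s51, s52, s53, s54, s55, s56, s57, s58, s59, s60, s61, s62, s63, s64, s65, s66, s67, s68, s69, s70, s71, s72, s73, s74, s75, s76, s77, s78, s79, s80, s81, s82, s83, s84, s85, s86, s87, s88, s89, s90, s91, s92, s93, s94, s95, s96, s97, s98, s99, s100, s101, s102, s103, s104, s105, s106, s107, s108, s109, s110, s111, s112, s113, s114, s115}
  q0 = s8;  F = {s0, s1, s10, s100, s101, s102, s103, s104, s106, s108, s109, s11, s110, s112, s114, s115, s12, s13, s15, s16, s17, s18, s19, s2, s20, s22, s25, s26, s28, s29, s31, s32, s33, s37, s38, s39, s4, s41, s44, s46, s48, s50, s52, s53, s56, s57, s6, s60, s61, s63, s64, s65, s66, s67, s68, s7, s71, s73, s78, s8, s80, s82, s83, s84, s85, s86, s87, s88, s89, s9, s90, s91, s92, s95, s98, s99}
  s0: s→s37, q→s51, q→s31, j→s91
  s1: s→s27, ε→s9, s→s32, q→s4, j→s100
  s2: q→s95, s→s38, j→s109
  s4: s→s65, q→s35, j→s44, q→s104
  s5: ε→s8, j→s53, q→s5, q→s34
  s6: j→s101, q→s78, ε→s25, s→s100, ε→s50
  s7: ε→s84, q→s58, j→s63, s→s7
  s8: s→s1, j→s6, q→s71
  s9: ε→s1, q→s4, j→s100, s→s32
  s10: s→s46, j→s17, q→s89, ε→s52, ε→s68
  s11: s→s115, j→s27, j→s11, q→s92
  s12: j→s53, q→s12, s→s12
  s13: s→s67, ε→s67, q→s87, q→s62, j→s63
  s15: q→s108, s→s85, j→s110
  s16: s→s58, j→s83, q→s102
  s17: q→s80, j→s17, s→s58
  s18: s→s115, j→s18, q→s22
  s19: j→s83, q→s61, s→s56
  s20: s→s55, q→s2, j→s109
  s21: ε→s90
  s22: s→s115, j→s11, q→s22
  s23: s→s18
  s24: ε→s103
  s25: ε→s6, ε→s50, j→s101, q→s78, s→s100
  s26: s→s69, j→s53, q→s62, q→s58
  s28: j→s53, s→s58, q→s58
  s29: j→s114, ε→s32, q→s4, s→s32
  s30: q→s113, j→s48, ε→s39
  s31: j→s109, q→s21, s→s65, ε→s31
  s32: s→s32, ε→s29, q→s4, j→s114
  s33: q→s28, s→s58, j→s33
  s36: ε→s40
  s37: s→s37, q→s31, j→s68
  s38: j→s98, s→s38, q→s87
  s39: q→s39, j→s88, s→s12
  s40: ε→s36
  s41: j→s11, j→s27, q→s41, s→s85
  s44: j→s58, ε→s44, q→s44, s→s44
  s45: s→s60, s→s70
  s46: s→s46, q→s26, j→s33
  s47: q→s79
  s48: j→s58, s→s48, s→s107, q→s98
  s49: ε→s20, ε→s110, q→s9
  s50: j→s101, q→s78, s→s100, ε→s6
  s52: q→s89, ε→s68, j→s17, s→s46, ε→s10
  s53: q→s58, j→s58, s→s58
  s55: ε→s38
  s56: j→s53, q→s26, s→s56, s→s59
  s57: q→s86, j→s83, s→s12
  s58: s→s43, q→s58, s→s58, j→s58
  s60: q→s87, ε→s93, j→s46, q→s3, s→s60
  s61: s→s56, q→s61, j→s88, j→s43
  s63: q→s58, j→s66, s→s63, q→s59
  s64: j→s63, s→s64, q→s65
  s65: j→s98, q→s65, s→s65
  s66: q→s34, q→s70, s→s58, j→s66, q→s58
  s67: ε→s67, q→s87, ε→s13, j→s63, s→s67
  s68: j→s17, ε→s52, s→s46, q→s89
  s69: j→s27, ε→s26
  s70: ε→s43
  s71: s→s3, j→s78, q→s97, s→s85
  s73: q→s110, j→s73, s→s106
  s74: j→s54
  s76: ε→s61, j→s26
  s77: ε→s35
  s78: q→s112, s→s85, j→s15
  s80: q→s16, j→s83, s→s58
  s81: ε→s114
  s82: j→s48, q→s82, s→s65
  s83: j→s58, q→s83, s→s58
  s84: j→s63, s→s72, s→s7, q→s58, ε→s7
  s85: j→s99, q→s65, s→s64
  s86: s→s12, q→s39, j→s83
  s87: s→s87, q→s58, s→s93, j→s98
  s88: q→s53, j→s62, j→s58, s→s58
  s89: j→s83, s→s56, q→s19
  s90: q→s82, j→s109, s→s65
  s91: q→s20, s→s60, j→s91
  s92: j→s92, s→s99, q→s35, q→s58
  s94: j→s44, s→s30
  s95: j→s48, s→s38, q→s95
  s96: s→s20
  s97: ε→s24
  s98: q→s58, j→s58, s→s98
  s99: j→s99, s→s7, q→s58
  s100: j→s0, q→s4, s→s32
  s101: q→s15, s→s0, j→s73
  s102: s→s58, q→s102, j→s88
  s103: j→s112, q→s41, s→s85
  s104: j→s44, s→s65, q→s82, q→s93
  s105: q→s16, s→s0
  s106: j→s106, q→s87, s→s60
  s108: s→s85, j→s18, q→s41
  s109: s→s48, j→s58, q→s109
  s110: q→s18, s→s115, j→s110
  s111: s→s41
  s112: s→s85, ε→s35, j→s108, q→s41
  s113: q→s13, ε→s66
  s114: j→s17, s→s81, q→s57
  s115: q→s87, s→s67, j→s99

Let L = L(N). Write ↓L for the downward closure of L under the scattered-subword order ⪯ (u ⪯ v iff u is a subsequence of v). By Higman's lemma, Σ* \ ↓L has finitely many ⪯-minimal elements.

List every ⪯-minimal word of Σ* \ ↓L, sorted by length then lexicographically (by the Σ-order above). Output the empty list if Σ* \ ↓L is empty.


|Q|=116, |F|=76, |δ|=311 (39 ε).
min D↑ (69 st, q0=0, F={26}): 0:q→1,s→2,j→3 1:q→4,s→5,j→6 2:q→7,s→8,j→9 3:q→6,s→9,j→10 4:q→11,s→5,j→12 5:q→13,s→14,j→15 6:q→12,s→5,j→16 7:q→17,s→13,j→18 8:q→7,s→8,j→19 9:q→7,s→8,j→20 10:q→16,s→20,j→21 11:q→11,s→5,j→22 12:q→11,s→5,j→23 13:q→13,s→13,j→24 14:q→13,s→14,j→25 15:q→26,s→27,j→15 16:q→23,s→5,j→28 17:q→29,s→13,j→18 18:q→18,s→18,j→26 19:q→30,s→19,j→31 20:q→32,s→33,j→34 21:q→28,s→35,j→21 22:q→36,s→37,j→22 23:q→11,s→5,j→38 24:q→26,s→24,j→26 25:q→26,s→25,j→39 26:q→26,s→26,j→26 27:q→26,s→27,j→25 28:q→38,s→37,j→28 29:q→29,s→13,j→40 30:q→41,s→42,j→43 31:q→44,s→26,j→31 32:q→45,s→13,j→46 33:q→32,s→33,j→47 34:q→48,s→49,j→34 35:q→50,s→49,j→35 36:q→26,s→15,j→36 37:q→50,s→51,j→15 38:q→52,s→37,j→38 39:q→26,s→26,j→39 40:q→24,s→40,j→26 41:q→53,s→42,j→43 42:q→42,s→42,j→54 43:q→43,s→26,j→26 44:q→55,s→26,j→43 45:q→29,s→13,j→46 46:q→46,s→40,j→26 47:q→56,s→57,j→31 48:q→58,s→59,j→46 49:q→50,s→49,j→57 50:q→26,s→50,j→24 51:q→50,s→51,j→25 52:q→52,s→37,j→22 53:q→53,s→42,j→60 54:q→26,s→26,j→26 55:q→61,s→26,j→43 56:q→62,s→63,j→43 57:q→64,s→57,j→65 58:q→66,s→59,j→46 59:q→50,s→59,j→24 60:q→54,s→26,j→26 61:q→61,s→26,j→60 62:q→67,s→63,j→43 63:q→64,s→63,j→54 64:q→26,s→64,j→54 65:q→68,s→26,j→65 66:q→66,s→59,j→40 67:q→67,s→63,j→60 68:q→26,s→26,j→54 (ε-aug+det+¬).
'qsjq': run [95, 71, 33, 14, 5] end={s34,s43,s58,s59,s70} ∉↓L; 4/4 deletions ∈↓L.
'sqjj': run [95, 75, 46, 12, 3] end={s43,s58,s62} — reject; 4/4 deletions ∈↓L.
'ssjjs': N↓-sim [95, 75, 62, 39, 16, 2] end={s43,s58} ∉↓L; 5/5 del acc.
'qqqjqq': run [95, 71, 57, 44, 26, 18, 6] end={s34,s35,s43,s58,s59,s70} rej; 6/6 deletions ∈↓L.
'jjjsqq': N↓-sim [95, 88, 78, 57, 33, 15, 3] end={s43,s58,s62} ∉↓L; 6/6 deletions ∈↓L.
5 minimals (antichain).

min(Σ*\↓L) = [qsjq, sqjj, ssjjs, qqqjqq, jjjsqq].


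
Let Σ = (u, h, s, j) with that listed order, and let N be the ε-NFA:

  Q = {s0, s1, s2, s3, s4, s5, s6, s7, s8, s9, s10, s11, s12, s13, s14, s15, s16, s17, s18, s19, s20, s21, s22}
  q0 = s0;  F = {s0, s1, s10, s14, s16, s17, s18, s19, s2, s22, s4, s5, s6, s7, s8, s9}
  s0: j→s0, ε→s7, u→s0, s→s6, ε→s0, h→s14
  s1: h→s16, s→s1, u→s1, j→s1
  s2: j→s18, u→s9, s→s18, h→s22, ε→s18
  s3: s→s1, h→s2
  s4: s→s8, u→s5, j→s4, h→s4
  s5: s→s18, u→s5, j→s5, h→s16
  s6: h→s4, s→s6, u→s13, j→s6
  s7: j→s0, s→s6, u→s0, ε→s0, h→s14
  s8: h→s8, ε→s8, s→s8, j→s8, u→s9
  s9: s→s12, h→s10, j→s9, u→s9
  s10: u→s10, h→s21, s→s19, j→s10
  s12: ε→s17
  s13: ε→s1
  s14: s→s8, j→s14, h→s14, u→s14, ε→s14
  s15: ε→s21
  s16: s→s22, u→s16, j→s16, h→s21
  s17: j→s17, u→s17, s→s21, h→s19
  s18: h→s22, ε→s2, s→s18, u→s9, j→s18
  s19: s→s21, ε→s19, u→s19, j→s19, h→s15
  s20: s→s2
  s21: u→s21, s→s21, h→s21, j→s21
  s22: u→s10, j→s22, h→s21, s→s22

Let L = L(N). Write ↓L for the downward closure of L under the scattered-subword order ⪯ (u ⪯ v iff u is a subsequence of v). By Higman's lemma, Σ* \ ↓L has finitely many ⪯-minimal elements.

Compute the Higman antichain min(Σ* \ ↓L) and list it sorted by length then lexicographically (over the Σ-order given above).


Antichain: [suhh, hsuss].

|Q|=23, |F|=16, |δ|=82 (11 ε).
min D↑ (15 st, q0=0, F={11}): 0:u→0,h→1,s→2,j→0 1:u→1,h→1,s→3,j→1 2:u→4,h→5,s→2,j→2 3:u→6,h→3,s→3,j→3 4:u→4,h→7,s→4,j→4 5:u→8,h→5,s→3,j→5 6:u→6,h→9,s→10,j→6 7:u→7,h→11,s→12,j→7 8:u→8,h→7,s→13,j→8 9:u→9,h→11,s→14,j→9 10:u→10,h→14,s→11,j→10 11:u→11,h→11,s→11,j→11 12:u→9,h→11,s→12,j→12 13:u→6,h→12,s→13,j→13 14:u→14,h→11,s→11,j→14 (ε-aug+det+¬).
'suhh': N↓-sim [20, 17, 14, 6, 2] end={s15,s21} ∉↓L; 4/4 del acc.
'hsuss': |S_i|=[20, 15, 11, 7, 5, 1] end={s21} rej; 5/5 deletions ∈↓L.
2 words, ⪯-incomp.


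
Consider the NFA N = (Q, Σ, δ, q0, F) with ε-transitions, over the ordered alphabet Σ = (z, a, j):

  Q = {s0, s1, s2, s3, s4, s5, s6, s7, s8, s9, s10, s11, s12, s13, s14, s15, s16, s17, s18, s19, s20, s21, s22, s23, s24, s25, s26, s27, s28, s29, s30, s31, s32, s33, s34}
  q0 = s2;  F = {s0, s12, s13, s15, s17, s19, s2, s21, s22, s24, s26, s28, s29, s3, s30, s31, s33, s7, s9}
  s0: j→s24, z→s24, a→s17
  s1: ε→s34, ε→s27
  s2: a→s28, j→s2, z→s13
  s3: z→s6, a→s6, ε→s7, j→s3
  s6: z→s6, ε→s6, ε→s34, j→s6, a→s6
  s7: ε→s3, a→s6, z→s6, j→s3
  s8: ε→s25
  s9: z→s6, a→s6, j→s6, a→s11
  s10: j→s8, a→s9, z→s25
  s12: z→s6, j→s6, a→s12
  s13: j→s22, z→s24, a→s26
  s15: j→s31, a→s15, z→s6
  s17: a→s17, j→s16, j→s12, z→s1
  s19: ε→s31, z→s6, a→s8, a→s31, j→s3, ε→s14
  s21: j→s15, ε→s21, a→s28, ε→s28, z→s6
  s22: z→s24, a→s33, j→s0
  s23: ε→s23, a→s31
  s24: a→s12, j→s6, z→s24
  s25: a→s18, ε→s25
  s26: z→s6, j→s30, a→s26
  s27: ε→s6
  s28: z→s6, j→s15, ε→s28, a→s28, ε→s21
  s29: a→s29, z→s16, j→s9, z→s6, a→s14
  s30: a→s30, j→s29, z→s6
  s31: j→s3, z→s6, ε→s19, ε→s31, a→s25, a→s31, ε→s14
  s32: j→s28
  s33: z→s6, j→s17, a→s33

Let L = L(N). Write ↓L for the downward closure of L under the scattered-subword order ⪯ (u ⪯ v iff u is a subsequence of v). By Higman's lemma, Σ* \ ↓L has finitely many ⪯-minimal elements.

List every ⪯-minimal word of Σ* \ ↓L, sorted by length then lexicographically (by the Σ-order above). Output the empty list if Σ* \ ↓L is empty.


|Q|=35, |F|=19, |δ|=91 (19 ε).
min D↑ (17 st, q0=0, F={6}): 0:z→1,a→2,j→0 1:z→3,a→4,j→5 2:z→6,a→2,j→7 3:z→3,a→8,j→6 4:z→6,a→4,j→9 5:z→3,a→10,j→11 6:z→6,a→6,j→6 7:z→6,a→7,j→12 8:z→6,a→8,j→6 9:z→6,a→9,j→13 10:z→6,a→10,j→14 11:z→3,a→14,j→3 12:z→6,a→12,j→15 13:z→6,a→13,j→16 14:z→6,a→14,j→8 15:z→6,a→6,j→15 16:z→6,a→6,j→6 [Hopcroft].
'az': N↓-sim [29, 24, 5] end={s1,s16,s27,s34,s6} rej; 2/2 del acc.
'zzj': |S_i|=[29, 18, 7, 2] end={s34,s6} — reject; 3/3 deletions ∈↓L.
'zjjjj': |S_i|=[29, 18, 16, 13, 7, 2] end={s34,s6} rej; 5/5 single-dels accept.
'ajjja': N↓-sim [29, 24, 20, 15, 6, 3] end={s11,s34,s6} rej; 5/5 del acc.
4 words, ⪯-incomp.

min(Σ*\↓L) = [az, zzj, zjjjj, ajjja].


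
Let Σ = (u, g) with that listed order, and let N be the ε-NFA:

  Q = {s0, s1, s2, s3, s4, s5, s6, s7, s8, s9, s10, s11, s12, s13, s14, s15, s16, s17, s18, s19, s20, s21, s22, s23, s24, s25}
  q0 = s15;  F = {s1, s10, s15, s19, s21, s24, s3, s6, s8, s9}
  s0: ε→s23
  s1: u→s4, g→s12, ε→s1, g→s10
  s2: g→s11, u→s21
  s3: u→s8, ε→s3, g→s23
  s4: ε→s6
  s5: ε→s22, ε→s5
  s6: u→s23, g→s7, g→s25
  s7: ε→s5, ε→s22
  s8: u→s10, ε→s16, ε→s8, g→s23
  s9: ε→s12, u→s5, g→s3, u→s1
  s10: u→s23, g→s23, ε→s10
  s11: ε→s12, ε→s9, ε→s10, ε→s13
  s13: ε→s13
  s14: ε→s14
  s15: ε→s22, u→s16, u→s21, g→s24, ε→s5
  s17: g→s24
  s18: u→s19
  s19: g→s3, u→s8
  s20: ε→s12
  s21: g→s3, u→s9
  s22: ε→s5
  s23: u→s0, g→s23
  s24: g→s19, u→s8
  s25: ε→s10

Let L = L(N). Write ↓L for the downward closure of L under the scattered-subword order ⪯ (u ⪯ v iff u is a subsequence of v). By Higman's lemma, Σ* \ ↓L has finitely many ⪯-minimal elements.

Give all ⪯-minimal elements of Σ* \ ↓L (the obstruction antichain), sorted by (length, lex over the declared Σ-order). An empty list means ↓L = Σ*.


|Q|=26, |F|=10, |δ|=53 (23 ε).
min D↑ (11 st, q0=0, F={8}): 0:u→1,g→2 1:u→3,g→4 2:u→5,g→6 3:u→7,g→4 4:u→5,g→8 5:u→9,g→8 6:u→5,g→4 7:u→10,g→9 8:u→8,g→8 9:u→8,g→8 10:u→8,g→9.
'ugg': |S_i|=[19, 16, 11, 2] end={s0,s23} rej; 3/3 single-dels accept.
'gug': N↓-sim [19, 13, 5, 2] end={s0,s23} rej; 3/3 single-dels accept.
'guuu': |S_i|=[19, 13, 5, 3, 2] end={s0,s23} ∉↓L; 4/4 deletions ∈↓L.
'gggg': run [19, 13, 7, 6, 2] end={s0,s23} ∉↓L; 4/4 single-dels accept.
'uuuuu': N↓-sim [19, 16, 15, 13, 9, 2] end={s0,s23} — reject; 5/5 single-dels accept.
'uuugu': N↓-sim [19, 16, 15, 13, 8, 2] end={s0,s23} — reject; 5/5 single-dels accept.
6 words, ⪯-incomp.

Antichain: [ugg, gug, guuu, gggg, uuuuu, uuugu].
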